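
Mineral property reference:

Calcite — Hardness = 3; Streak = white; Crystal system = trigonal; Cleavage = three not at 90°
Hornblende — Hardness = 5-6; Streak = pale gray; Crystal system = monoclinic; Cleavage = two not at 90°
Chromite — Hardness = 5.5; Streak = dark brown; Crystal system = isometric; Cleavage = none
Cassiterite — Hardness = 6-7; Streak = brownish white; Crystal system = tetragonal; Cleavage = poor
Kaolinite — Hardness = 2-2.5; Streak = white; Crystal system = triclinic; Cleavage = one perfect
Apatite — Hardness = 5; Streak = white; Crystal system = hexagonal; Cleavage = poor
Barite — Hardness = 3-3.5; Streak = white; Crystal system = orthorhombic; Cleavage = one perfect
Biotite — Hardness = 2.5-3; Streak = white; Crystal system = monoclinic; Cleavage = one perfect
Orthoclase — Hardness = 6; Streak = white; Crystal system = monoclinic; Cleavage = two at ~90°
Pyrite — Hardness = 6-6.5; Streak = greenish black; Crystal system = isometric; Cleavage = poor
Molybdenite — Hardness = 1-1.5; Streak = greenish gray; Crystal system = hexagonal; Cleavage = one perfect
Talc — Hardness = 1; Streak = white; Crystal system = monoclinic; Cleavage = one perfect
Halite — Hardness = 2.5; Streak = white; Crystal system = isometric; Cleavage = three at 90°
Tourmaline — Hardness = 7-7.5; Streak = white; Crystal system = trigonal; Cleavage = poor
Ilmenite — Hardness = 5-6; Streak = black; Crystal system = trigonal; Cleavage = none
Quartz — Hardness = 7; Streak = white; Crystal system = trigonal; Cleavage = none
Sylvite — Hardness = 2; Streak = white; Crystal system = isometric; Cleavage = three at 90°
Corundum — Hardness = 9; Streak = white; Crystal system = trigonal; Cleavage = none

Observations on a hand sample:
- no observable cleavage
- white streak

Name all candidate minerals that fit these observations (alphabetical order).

Corundum, Quartz

No observable cleavage: Chromite, Ilmenite, Quartz, Corundum remain.
White streak rules out Chromite, Ilmenite.
The minerals that satisfy all observations are Corundum, Quartz.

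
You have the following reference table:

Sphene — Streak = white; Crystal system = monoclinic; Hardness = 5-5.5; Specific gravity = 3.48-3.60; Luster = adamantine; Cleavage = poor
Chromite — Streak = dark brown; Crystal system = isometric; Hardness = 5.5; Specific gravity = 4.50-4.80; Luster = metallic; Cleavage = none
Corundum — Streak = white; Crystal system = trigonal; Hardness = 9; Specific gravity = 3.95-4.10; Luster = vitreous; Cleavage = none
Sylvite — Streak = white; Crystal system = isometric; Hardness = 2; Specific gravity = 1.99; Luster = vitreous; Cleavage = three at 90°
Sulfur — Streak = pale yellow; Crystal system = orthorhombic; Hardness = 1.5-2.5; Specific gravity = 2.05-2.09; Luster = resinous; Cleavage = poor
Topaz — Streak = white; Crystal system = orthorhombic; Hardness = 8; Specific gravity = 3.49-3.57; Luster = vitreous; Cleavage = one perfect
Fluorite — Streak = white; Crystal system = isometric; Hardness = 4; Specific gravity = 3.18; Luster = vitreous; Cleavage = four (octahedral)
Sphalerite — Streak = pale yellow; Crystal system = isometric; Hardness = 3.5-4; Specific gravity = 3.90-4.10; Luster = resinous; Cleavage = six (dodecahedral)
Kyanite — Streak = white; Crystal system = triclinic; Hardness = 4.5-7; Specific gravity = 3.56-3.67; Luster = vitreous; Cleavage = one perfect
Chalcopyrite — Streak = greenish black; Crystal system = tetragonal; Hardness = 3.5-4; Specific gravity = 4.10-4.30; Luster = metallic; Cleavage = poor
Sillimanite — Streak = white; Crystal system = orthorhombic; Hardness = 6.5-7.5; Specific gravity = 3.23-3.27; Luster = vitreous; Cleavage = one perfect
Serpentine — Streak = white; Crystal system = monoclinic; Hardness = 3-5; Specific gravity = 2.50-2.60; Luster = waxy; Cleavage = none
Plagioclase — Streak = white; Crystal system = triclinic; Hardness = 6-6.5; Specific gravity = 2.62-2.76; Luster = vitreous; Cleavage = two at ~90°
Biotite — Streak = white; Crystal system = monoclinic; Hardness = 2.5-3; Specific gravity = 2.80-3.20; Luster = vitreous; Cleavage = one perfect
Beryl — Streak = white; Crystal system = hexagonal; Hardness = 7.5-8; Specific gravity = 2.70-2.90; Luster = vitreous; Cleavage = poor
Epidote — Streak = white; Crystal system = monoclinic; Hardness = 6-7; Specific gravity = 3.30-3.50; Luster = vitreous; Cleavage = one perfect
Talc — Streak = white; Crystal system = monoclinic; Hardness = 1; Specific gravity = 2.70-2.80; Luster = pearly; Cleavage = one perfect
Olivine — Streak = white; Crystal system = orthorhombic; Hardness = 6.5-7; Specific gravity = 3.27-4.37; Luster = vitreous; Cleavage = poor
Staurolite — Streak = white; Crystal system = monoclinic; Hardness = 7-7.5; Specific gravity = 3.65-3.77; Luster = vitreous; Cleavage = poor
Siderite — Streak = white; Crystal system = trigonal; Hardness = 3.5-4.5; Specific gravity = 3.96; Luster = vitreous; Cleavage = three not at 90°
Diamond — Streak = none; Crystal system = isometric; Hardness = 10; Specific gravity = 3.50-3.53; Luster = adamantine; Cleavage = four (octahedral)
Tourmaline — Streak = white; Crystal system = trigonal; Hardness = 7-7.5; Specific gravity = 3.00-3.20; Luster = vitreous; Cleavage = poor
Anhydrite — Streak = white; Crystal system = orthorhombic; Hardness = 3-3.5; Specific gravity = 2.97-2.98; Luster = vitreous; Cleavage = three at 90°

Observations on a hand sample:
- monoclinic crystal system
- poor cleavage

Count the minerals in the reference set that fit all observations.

2

Monoclinic crystal system: only Sphene, Serpentine, Biotite, Epidote, Talc, Staurolite remain.
Poor cleavage: only Sphene, Staurolite remain.
Consistent with every observation: Sphene, Staurolite.
That is 2 minerals.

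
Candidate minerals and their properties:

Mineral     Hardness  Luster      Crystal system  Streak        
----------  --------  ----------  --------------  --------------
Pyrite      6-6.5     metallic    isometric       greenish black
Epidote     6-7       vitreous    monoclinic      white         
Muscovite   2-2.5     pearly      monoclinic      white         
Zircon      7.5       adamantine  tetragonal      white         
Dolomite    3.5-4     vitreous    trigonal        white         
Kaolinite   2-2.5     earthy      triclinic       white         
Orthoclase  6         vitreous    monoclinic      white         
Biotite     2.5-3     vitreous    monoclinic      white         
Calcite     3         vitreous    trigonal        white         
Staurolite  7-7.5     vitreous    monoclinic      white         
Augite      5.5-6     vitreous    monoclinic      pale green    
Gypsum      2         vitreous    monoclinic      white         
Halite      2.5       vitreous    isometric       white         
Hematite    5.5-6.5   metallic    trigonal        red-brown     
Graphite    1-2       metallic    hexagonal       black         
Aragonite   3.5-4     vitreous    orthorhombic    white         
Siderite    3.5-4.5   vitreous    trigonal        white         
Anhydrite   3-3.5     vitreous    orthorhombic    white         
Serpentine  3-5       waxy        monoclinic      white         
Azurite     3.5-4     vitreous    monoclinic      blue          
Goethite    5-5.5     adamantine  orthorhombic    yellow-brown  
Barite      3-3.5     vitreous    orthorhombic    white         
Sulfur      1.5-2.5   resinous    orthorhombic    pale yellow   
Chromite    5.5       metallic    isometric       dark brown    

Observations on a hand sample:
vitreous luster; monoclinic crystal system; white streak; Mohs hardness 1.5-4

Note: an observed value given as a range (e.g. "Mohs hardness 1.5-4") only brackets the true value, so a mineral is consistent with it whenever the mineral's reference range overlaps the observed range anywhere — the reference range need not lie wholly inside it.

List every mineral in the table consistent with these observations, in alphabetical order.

Vitreous luster: only Epidote, Dolomite, Orthoclase, Biotite, Calcite, Staurolite, Augite, Gypsum, Halite, Aragonite, Siderite, Anhydrite, Azurite, Barite remain.
Monoclinic crystal system: leaves Epidote, Orthoclase, Biotite, Staurolite, Augite, Gypsum, Azurite.
White streak rules out Augite, Azurite.
Mohs hardness 1.5-4: Biotite, Gypsum remain.
The minerals that satisfy all observations are Biotite, Gypsum.

Biotite, Gypsum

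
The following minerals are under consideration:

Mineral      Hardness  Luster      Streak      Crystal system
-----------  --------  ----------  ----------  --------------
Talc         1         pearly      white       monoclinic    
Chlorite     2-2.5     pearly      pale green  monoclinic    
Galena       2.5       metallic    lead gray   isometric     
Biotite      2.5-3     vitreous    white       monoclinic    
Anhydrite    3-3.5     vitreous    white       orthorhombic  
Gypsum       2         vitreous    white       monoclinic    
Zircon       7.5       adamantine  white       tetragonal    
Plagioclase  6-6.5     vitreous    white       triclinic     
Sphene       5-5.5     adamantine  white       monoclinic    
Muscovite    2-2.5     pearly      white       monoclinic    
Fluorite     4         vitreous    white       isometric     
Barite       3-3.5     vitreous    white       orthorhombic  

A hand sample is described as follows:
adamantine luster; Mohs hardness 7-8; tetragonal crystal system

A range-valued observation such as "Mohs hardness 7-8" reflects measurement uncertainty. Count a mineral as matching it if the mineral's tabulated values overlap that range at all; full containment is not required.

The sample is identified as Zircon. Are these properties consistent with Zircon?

Yes

Adamantine luster — fits Zircon (adamantine luster).
Mohs hardness 7-8 — fits Zircon (hardness 7.5).
Tetragonal crystal system — fits Zircon (tetragonal system).
All observations are consistent with the tabulated values for Zircon.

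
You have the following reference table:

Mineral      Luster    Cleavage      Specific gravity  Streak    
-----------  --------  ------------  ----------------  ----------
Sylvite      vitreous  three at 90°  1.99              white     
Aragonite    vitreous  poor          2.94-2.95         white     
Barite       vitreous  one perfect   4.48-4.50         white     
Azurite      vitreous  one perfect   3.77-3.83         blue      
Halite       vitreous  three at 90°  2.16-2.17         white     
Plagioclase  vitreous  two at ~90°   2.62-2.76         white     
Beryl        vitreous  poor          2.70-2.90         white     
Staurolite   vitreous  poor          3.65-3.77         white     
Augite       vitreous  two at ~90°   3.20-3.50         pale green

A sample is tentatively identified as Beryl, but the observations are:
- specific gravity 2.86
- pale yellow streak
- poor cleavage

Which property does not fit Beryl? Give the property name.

streak

Specific gravity 2.86: Beryl has SG 2.70-2.90 — matches.
Pale yellow streak: Beryl has white streak — inconsistent.
Poor cleavage: Beryl has cleavage poor — matches.
Everything matches except the streak.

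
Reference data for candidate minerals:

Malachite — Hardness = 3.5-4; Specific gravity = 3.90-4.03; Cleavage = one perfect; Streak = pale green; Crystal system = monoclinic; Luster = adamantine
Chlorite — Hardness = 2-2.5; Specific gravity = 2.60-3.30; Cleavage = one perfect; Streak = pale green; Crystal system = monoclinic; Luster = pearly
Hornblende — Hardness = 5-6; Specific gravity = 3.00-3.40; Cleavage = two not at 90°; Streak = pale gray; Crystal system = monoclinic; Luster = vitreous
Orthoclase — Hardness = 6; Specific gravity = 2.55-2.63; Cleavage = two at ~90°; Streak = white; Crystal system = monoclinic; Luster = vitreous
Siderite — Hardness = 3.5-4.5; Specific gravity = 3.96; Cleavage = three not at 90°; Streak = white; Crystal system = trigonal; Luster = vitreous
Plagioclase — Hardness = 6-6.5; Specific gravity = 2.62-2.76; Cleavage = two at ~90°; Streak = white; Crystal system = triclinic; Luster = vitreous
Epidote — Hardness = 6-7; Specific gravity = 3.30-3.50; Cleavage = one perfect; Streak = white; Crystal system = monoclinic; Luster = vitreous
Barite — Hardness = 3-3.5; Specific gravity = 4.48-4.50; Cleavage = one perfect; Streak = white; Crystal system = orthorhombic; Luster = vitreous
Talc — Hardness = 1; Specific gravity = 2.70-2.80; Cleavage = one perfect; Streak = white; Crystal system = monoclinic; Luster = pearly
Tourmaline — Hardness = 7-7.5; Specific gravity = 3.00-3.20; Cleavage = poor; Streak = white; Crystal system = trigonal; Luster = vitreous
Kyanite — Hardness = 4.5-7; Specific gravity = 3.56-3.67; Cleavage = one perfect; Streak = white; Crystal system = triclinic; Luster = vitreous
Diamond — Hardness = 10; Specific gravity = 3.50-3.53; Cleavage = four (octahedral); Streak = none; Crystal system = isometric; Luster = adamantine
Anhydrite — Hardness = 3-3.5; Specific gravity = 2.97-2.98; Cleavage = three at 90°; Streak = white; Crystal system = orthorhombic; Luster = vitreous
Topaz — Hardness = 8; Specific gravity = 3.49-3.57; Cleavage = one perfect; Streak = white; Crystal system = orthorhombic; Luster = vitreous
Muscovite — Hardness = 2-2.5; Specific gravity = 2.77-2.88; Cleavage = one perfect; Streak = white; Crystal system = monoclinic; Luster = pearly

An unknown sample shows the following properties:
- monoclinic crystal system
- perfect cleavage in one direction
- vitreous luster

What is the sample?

Epidote

Monoclinic crystal system: only Malachite, Chlorite, Hornblende, Orthoclase, Epidote, Talc, Muscovite remain.
Perfect cleavage in one direction rules out Hornblende, Orthoclase.
Vitreous luster: narrows the field to Epidote.
The only mineral consistent with every observation is Epidote.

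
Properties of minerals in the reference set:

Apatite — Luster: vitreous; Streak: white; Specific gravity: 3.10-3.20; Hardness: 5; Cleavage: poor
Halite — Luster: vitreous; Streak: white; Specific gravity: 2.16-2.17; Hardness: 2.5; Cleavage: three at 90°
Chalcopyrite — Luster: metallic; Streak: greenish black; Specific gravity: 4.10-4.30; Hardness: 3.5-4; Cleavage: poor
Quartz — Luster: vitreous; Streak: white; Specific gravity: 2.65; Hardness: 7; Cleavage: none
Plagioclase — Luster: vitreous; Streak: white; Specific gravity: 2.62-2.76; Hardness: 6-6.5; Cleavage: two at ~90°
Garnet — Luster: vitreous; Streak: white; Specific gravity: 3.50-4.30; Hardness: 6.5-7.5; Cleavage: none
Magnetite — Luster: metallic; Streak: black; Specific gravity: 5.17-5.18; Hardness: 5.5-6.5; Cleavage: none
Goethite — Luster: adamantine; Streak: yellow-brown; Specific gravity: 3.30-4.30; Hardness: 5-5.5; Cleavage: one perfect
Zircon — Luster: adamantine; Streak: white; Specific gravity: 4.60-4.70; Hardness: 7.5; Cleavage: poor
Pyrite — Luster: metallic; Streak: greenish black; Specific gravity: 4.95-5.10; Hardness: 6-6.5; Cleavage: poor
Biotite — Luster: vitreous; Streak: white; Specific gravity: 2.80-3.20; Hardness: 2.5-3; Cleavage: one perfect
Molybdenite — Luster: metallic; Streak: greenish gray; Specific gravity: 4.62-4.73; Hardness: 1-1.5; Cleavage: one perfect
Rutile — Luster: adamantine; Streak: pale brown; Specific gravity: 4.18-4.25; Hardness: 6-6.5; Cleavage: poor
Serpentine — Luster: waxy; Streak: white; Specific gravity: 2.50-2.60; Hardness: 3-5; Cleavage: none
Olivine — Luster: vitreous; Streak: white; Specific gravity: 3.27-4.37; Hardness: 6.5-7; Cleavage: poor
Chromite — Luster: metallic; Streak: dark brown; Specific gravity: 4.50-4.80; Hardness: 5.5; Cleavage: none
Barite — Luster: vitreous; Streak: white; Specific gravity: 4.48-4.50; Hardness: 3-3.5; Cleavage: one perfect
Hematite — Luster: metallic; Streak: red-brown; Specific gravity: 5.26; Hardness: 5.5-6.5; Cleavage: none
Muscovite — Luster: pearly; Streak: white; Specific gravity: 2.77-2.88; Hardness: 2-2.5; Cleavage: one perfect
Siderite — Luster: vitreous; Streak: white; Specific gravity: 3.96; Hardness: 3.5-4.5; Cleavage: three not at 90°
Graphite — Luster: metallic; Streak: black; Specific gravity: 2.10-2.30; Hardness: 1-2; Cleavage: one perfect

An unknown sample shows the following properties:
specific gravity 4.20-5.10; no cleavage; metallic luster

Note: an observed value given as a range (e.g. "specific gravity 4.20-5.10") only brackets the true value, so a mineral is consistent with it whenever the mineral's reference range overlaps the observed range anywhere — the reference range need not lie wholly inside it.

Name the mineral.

Chromite

Specific gravity 4.20-5.10: narrows the field to Chalcopyrite, Garnet, Goethite, Zircon, Pyrite, Molybdenite, Rutile, Olivine, Chromite, Barite.
No cleavage: narrows the field to Garnet, Chromite.
Metallic luster excludes Garnet.
Chromite is the sole remaining match.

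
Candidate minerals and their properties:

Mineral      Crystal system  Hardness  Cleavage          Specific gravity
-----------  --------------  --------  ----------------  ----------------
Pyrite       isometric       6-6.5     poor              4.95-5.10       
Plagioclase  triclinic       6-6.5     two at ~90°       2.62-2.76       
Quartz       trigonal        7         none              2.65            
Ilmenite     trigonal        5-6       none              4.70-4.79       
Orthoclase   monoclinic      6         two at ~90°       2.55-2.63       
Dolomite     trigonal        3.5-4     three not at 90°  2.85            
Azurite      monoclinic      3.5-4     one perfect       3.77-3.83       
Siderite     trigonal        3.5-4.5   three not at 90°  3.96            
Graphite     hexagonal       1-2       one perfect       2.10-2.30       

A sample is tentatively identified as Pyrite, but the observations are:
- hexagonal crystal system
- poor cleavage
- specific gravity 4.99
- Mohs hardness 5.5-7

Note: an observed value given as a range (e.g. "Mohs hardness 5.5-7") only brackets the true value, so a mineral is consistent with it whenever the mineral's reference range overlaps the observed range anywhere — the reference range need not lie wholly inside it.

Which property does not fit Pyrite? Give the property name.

Hexagonal crystal system: Pyrite has isometric system — inconsistent.
Poor cleavage: Pyrite has cleavage poor — agrees.
Specific gravity 4.99: Pyrite has SG 4.95-5.10 — agrees.
Mohs hardness 5.5-7: Pyrite has hardness 6-6.5 — agrees.
The crystal system is the one property that does not fit.

crystal system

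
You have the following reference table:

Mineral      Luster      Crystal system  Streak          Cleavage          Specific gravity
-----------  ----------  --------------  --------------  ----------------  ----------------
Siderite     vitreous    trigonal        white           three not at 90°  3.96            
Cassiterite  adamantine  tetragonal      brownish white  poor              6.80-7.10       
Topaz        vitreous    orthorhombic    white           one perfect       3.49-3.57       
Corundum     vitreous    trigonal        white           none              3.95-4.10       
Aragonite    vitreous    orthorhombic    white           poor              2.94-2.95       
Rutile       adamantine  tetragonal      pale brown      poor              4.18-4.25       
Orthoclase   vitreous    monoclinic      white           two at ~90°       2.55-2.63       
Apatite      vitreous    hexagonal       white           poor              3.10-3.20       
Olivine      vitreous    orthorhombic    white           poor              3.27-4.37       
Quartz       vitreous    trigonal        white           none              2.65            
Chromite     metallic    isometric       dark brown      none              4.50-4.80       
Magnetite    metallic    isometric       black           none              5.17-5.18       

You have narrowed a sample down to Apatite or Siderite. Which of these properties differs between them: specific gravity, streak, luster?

specific gravity

Specific gravity: Apatite 3.10-3.20, Siderite 3.96 — different.
Streak: both white — same for both.
Luster: both vitreous — same for both.
Only specific gravity differs between Apatite and Siderite among the listed tests.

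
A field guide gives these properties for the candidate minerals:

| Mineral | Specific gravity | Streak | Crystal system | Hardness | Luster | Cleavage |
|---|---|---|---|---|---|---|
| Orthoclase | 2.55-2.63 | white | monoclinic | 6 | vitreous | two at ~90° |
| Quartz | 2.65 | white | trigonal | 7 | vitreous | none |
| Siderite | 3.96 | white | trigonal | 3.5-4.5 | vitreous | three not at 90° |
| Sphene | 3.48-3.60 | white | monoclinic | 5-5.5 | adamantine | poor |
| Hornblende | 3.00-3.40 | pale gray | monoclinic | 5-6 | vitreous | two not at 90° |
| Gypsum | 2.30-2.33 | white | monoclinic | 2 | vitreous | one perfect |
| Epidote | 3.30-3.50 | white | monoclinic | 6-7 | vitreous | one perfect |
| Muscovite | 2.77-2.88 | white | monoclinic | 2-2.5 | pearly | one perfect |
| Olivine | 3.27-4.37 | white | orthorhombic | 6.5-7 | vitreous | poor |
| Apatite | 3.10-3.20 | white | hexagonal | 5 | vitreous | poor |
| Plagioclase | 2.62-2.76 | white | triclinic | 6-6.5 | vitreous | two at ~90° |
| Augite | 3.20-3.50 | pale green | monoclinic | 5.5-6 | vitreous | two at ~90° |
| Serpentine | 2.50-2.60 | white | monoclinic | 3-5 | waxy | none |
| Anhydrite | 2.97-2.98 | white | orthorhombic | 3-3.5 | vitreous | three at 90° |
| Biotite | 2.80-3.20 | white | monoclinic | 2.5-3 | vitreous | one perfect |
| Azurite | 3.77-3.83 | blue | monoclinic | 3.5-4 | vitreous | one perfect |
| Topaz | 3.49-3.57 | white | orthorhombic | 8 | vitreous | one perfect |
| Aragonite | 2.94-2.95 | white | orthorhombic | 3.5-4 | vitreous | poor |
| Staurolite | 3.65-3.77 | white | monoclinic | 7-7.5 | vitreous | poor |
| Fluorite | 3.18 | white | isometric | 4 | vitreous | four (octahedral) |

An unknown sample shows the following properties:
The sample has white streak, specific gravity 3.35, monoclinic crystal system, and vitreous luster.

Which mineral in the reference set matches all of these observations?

Epidote

White streak is inconsistent with Hornblende, Augite, Azurite.
Specific gravity 3.35 — Epidote, Olivine remain.
Monoclinic crystal system rules out Olivine.
Vitreous luster — all remaining candidates fit.
Epidote is the sole remaining match.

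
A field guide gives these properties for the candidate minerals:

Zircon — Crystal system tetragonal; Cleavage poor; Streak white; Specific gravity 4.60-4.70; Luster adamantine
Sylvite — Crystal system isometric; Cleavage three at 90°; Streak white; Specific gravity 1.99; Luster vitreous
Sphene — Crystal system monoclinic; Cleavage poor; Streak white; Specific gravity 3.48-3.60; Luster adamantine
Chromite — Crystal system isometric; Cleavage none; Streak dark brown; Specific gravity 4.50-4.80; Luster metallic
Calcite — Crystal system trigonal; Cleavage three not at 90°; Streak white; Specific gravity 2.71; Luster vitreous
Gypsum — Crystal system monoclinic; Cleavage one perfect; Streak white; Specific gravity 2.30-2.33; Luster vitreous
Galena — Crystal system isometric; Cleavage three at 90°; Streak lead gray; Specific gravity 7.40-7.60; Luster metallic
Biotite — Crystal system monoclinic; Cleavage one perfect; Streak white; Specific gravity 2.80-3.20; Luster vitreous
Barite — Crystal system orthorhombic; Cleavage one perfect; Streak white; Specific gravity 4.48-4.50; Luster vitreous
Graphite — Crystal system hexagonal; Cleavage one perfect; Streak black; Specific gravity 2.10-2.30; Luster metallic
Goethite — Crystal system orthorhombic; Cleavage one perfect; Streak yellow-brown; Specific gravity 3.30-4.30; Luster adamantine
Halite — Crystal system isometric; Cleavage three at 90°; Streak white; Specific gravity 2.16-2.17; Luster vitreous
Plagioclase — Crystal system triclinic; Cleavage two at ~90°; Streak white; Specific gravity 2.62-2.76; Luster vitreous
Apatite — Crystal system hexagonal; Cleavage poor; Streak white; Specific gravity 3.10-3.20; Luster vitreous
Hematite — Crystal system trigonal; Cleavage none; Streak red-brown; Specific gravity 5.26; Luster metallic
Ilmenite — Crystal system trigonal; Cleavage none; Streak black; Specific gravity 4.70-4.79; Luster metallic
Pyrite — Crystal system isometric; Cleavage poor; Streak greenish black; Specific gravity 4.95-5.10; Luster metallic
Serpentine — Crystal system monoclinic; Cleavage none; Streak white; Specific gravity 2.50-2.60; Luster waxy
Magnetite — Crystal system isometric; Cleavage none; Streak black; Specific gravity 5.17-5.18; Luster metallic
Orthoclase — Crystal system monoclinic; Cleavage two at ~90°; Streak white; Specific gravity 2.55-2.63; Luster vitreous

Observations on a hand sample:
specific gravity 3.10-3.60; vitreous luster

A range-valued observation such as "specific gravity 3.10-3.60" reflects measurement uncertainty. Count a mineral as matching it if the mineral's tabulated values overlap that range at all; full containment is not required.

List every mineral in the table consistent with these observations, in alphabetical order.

Specific gravity 3.10-3.60 — narrows the field to Sphene, Biotite, Goethite, Apatite.
Vitreous luster is inconsistent with Sphene, Goethite.
Consistent with every observation: Apatite, Biotite.

Apatite, Biotite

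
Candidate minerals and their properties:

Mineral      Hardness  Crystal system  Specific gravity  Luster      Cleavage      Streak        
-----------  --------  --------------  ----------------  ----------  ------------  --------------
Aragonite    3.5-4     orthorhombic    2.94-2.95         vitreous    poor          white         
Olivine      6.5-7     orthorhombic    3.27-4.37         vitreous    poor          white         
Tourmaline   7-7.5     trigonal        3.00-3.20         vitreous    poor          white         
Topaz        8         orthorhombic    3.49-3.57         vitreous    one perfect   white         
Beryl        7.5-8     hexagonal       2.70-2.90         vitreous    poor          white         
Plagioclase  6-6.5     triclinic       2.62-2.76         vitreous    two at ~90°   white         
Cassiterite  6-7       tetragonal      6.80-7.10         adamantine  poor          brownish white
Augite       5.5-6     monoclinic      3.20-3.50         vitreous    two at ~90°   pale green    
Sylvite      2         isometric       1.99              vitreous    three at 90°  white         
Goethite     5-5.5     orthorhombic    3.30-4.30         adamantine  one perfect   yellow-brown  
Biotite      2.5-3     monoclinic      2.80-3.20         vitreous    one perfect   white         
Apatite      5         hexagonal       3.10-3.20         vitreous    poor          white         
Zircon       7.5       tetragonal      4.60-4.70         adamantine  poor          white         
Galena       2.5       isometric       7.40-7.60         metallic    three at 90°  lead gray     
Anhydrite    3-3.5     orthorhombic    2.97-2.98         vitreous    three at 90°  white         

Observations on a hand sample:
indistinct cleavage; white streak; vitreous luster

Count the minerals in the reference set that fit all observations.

Indistinct cleavage — only Aragonite, Olivine, Tourmaline, Beryl, Cassiterite, Apatite, Zircon remain.
White streak eliminates Cassiterite.
Vitreous luster excludes Zircon.
The minerals that satisfy all observations are Apatite, Aragonite, Beryl, Olivine, Tourmaline.
That is 5 minerals.

5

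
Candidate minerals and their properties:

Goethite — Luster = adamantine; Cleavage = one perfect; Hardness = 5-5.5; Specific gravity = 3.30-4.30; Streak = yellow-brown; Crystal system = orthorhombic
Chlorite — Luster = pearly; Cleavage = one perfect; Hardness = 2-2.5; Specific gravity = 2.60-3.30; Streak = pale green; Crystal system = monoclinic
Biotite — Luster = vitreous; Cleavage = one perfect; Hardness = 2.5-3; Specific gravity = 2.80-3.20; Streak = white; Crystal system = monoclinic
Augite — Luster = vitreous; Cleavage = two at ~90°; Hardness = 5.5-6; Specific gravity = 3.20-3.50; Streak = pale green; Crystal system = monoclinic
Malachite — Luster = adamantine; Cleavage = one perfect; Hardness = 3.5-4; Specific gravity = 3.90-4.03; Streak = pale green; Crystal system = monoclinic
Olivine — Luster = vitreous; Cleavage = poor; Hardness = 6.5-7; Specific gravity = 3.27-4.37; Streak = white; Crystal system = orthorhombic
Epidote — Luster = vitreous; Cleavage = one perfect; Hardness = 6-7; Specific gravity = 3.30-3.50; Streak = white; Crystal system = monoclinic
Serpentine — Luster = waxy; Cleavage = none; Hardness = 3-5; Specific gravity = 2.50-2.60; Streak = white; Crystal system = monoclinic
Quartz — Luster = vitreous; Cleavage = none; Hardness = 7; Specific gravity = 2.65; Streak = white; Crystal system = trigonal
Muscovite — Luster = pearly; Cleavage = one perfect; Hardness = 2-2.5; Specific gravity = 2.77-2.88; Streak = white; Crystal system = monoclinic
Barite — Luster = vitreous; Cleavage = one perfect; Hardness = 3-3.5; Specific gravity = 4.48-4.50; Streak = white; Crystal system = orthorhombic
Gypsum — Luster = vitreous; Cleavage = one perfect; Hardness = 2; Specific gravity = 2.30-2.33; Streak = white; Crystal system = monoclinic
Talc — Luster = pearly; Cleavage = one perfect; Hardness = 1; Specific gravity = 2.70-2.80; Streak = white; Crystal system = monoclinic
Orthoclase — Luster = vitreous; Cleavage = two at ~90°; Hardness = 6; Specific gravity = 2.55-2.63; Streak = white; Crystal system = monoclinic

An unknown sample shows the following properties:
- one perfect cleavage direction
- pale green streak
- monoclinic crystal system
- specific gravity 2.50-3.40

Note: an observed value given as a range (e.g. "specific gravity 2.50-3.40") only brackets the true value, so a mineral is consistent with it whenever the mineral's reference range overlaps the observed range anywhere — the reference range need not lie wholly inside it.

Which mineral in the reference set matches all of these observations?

Chlorite

One perfect cleavage direction eliminates Augite, Olivine, Serpentine, Quartz, Orthoclase.
Pale green streak — leaves Chlorite, Malachite.
Monoclinic crystal system — all remaining candidates fit.
Specific gravity 2.50-3.40 is inconsistent with Malachite.
The only mineral consistent with every observation is Chlorite.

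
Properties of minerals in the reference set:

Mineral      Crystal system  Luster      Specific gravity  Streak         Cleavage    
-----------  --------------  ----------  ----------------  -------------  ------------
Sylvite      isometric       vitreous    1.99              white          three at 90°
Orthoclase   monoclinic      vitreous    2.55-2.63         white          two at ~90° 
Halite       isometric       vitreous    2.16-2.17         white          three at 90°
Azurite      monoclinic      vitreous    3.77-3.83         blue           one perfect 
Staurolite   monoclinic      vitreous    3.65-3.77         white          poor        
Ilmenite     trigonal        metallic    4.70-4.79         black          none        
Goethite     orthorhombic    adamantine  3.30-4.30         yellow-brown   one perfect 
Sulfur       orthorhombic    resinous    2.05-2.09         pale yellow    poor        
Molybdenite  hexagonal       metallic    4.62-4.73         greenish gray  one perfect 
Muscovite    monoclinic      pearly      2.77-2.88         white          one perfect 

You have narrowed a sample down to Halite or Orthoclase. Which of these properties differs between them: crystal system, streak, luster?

crystal system

Crystal system: Halite isometric, Orthoclase monoclinic — these differ.
Streak: both white — same for both.
Luster: both vitreous — same for both.
Only crystal system differs between Halite and Orthoclase among the listed tests.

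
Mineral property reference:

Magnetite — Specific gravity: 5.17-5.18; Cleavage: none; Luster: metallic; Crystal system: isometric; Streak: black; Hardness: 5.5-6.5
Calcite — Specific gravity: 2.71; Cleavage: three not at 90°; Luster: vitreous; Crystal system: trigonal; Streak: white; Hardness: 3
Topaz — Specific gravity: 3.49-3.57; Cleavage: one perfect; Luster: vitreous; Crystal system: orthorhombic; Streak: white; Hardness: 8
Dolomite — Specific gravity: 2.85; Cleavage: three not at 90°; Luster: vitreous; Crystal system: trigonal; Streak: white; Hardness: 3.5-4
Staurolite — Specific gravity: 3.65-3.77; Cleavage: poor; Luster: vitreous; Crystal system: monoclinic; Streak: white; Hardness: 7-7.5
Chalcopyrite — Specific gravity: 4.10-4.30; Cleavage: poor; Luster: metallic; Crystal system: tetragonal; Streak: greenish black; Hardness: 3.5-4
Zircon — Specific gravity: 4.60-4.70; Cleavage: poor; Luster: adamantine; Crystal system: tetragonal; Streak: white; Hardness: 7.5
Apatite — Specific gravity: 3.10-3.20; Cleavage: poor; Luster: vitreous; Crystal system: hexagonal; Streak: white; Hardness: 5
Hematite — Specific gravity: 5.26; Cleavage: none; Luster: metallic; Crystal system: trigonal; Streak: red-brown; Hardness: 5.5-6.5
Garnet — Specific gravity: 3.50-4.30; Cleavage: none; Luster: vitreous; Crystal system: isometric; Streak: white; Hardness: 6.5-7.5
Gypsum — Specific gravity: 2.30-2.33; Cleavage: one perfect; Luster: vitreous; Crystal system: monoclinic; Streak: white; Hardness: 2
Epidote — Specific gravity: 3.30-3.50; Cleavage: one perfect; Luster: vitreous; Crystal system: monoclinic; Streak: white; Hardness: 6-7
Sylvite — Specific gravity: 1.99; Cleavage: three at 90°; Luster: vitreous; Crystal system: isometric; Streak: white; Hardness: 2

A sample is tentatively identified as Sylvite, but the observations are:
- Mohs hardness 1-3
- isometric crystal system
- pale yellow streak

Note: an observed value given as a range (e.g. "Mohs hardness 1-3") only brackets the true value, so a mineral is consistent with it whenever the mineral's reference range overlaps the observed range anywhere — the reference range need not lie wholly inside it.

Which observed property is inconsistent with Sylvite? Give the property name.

streak

Mohs hardness 1-3: Sylvite has hardness 2 — within range.
Isometric crystal system: Sylvite has isometric system — within range.
Pale yellow streak: Sylvite has white streak — outside the reference range.
Everything matches except the streak.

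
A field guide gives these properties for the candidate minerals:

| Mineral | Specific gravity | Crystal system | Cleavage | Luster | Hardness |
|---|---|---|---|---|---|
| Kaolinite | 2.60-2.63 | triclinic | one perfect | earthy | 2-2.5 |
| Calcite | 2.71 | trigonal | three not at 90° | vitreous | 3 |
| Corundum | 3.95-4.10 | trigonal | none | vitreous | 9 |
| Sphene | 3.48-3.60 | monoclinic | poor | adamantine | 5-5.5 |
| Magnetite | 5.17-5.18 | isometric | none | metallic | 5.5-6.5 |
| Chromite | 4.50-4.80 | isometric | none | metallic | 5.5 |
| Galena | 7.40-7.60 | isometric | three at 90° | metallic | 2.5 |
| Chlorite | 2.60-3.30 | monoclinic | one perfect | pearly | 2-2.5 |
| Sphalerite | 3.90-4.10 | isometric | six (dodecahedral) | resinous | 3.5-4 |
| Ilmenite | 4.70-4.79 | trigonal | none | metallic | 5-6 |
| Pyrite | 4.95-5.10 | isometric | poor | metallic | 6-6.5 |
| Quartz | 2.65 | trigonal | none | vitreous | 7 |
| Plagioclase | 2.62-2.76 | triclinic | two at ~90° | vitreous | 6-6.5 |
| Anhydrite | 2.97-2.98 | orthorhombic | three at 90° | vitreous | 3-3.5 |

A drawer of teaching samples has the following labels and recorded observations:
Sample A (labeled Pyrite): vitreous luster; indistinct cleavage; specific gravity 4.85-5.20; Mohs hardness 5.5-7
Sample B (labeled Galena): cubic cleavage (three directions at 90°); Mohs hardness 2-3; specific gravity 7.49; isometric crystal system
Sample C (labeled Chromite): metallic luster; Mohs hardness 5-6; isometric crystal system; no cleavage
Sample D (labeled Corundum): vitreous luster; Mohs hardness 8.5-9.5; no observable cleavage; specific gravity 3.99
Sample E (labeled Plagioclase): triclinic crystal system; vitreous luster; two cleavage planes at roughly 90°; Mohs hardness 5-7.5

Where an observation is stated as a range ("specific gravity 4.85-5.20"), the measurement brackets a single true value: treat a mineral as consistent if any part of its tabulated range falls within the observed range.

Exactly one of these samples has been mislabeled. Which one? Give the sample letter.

Sample A: vitreous luster is outside the reference for Pyrite (metallic luster) — mislabeled.
Sample B: observations are consistent with Galena.
Sample C: observations are consistent with Chromite.
Sample D: observations are consistent with Corundum.
Sample E: observations are consistent with Plagioclase.
The mislabeled specimen is A.

A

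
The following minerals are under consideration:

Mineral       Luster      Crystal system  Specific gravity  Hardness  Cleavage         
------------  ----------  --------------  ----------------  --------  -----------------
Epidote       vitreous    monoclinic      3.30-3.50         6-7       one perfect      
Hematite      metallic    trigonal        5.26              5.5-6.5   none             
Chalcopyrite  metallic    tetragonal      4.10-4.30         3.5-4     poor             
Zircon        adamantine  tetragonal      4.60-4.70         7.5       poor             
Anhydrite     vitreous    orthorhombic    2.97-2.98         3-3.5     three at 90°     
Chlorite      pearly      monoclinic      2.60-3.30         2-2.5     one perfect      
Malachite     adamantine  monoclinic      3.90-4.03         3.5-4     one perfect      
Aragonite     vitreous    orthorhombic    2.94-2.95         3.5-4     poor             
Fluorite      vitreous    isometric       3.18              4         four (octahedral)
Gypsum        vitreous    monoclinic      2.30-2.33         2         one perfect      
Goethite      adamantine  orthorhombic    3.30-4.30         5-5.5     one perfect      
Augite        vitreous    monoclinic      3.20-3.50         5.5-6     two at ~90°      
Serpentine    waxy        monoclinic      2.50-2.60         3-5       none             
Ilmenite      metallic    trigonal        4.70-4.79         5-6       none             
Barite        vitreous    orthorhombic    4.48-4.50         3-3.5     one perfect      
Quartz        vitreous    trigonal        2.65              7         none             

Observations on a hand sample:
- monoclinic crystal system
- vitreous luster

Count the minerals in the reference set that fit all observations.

3

Monoclinic crystal system: only Epidote, Chlorite, Malachite, Gypsum, Augite, Serpentine remain.
Vitreous luster rules out Chlorite, Malachite, Serpentine.
The minerals that satisfy all observations are Augite, Epidote, Gypsum.
That is 3 minerals.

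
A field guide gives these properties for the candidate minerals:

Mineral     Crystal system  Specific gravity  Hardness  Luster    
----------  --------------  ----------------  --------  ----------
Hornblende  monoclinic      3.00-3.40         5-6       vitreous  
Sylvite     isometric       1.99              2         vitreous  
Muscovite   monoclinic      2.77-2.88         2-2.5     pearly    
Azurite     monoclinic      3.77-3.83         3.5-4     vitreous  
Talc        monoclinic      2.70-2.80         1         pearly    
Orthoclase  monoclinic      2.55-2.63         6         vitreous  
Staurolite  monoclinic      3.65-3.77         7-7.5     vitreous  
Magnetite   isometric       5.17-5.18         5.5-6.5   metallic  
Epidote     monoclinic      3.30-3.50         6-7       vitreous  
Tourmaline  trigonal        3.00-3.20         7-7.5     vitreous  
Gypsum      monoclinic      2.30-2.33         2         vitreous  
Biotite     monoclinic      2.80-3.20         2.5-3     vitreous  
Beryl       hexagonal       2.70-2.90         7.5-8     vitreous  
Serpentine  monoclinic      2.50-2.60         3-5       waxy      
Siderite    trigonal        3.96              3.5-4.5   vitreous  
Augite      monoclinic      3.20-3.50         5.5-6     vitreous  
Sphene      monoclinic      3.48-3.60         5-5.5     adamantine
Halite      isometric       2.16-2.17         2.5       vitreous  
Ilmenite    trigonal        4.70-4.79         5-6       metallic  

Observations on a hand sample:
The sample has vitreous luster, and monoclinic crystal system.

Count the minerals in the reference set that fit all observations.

8

Vitreous luster rules out Muscovite, Talc, Magnetite, Serpentine, Sphene, Ilmenite.
Monoclinic crystal system eliminates Sylvite, Tourmaline, Beryl, Siderite, Halite.
Remaining candidates: Augite, Azurite, Biotite, Epidote, Gypsum, Hornblende, Orthoclase, Staurolite.
That is 8 minerals.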